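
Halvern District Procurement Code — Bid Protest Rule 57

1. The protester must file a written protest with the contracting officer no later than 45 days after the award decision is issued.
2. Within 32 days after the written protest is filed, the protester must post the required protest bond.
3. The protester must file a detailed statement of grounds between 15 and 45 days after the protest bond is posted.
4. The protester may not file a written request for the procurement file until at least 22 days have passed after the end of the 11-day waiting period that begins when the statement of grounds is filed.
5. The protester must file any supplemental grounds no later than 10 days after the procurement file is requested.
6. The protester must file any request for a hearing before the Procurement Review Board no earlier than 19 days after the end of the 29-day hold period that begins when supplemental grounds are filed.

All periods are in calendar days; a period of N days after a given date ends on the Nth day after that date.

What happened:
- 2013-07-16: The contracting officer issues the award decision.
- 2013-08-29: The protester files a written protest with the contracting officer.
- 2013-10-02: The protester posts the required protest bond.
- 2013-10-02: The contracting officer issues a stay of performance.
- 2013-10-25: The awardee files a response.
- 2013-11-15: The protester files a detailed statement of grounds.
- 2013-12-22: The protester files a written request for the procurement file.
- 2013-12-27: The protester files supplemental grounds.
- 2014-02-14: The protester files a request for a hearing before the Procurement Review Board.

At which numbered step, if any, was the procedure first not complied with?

Step 1 — counting 45 days from 2013-07-16 (when the award decision is issued) gives a deadline of 2013-08-30; 2013-08-29 is within that limit.
Step 2 — counting 32 days from 2013-08-29 (when the written protest is filed) gives a deadline of 2013-09-30; 2013-10-02 misses that deadline by 2 days.

Step 2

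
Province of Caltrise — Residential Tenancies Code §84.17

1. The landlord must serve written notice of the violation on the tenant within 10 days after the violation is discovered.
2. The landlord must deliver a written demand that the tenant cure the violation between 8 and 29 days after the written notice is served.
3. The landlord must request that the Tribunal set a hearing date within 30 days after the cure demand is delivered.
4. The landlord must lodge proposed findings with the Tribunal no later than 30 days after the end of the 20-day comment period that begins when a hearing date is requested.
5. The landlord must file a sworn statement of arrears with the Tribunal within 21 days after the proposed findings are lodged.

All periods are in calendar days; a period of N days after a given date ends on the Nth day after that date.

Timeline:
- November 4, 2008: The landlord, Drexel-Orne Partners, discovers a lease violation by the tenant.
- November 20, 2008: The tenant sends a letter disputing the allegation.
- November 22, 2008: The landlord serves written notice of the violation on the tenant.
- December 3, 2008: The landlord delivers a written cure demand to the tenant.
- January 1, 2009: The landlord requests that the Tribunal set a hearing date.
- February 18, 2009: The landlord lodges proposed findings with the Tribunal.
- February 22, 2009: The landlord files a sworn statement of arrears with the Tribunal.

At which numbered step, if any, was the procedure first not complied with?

Step 1

Step 1 — counting 10 days from November 4, 2008 (when the violation is discovered) gives a deadline of November 14, 2008; not done until November 22, 2008, 8 days after the deadline.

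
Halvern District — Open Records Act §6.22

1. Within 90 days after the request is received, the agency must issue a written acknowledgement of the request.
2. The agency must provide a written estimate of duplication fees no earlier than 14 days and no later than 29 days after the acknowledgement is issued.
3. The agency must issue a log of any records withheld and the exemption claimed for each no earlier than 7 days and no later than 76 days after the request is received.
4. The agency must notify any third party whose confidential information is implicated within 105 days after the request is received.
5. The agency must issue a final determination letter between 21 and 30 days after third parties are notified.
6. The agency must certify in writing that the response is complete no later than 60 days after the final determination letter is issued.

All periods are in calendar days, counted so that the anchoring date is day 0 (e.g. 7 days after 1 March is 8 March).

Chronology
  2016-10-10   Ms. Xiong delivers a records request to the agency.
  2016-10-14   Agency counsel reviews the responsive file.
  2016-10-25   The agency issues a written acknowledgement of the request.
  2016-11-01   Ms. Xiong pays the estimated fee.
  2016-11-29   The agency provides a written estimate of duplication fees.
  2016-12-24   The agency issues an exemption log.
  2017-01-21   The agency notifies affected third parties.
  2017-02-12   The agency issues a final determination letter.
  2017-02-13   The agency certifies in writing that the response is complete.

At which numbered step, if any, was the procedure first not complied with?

(1) due by 2016-10-10 + 90 days = 2017-01-08; completed 2016-10-25, before the deadline.
(2) the permitted window runs from 2016-10-25 + 14 = 2016-11-08 to 2016-10-25 + 29 = 2016-11-23; 2016-11-29 is 6 days past the end of the window.
That is the first point of non-compliance.

Step 2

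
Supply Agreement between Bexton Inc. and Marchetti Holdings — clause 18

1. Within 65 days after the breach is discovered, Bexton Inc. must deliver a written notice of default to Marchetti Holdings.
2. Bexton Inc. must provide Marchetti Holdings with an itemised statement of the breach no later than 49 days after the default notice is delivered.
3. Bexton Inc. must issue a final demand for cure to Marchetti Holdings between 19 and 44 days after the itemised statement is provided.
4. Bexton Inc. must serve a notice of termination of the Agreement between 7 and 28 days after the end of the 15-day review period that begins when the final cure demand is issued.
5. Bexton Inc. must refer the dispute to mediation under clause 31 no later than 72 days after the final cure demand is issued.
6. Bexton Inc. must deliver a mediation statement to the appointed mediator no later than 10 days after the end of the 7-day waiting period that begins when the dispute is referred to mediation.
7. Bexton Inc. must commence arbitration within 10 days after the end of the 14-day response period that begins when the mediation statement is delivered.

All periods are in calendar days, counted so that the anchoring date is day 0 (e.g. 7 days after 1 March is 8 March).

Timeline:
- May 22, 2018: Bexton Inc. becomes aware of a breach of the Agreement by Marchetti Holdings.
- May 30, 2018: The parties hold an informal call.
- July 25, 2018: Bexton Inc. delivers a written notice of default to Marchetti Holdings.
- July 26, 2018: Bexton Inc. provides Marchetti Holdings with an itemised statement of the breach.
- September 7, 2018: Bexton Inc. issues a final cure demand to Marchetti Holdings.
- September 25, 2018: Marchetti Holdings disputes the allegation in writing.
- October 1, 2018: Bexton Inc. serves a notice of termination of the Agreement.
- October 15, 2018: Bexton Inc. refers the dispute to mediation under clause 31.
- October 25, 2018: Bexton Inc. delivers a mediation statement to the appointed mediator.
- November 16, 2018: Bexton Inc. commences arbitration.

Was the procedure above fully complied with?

Step 1: 65 days after May 22, 2018 (when the breach is discovered) is July 26, 2018; done July 25, 2018 — timely.
Step 2: 49 days after July 25, 2018 (when the default notice is delivered) is September 12, 2018; completed July 26, 2018, before the deadline.
Step 3: the window is 19–44 days after July 26, 2018 (when the itemised statement is provided), so August 14, 2018 through September 8, 2018; done September 7, 2018 — within the window.
Step 4: the window is 7–28 days after September 22, 2018 (end of the 15-day review period, which began when the final cure demand is issued on September 7, 2018), so September 29, 2018 through October 20, 2018; October 1, 2018 falls inside that range.
Step 5: 72 days after September 7, 2018 (when the final cure demand is issued) is November 18, 2018; completed October 15, 2018, before the deadline.
Step 6: 10 days after October 22, 2018 (end of the 7-day waiting period, which began when the dispute is referred to mediation on October 15, 2018) is November 1, 2018; October 25, 2018 is within that limit.
Step 7: 10 days after November 8, 2018 (end of the 14-day response period, which began when the mediation statement is delivered on October 25, 2018) is November 18, 2018; November 16, 2018 is within that limit.

Yes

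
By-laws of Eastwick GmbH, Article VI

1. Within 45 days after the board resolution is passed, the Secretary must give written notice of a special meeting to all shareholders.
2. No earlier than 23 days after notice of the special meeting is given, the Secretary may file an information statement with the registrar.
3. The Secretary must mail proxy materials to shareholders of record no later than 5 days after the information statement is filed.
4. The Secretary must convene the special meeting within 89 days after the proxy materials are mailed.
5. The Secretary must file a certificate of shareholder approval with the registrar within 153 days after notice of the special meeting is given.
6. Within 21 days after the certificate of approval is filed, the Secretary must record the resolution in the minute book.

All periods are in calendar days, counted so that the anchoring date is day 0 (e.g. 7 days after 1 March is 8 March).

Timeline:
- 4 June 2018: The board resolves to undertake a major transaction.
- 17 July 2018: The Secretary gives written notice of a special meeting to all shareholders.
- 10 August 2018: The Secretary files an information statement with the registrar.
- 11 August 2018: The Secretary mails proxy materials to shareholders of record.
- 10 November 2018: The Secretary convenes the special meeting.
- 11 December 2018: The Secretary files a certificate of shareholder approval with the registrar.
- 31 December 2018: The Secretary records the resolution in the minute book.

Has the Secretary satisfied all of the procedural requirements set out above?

Step 1: 45 days after 4 June 2018 (when the board resolution is passed) is 19 July 2018; 17 July 2018 is within that limit.
Step 2: the earliest permitted date is 23 days after 17 July 2018 (when notice of the special meeting is given), i.e. 9 August 2018; done 10 August 2018, after the minimum wait.
Step 3: 5 days after 10 August 2018 (when the information statement is filed) is 15 August 2018; completed 11 August 2018, before the deadline.
Step 4: 89 days after 11 August 2018 (when the proxy materials are mailed) is 8 November 2018; done 10 November 2018 — 2 days late.

No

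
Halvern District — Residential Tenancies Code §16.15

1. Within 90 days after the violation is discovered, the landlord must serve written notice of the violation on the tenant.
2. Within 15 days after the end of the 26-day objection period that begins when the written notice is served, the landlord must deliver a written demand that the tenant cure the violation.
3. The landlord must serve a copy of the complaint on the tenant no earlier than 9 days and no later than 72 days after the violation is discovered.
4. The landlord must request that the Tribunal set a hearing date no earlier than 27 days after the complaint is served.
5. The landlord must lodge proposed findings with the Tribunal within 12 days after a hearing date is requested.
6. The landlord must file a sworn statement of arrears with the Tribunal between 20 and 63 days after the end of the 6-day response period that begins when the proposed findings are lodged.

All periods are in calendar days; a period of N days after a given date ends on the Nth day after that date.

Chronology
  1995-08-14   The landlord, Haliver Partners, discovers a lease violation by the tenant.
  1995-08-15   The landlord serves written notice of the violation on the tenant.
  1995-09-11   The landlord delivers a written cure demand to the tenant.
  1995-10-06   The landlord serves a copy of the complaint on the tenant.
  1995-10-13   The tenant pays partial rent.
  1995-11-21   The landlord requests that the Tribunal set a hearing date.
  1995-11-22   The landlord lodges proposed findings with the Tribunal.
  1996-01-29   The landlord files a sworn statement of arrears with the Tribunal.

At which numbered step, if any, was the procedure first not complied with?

Step 1 — counting 90 days from 1995-08-14 (when the violation is discovered) gives a deadline of 1995-11-12; 1995-08-15 is within that limit.
Step 2 — counting 15 days from 1995-09-10 (end of the 26-day objection period, which began when the written notice is served on 1995-08-15) gives a deadline of 1995-09-25; done 1995-09-11 — timely.
Step 3 — 9 and 72 days from 1995-08-14 (when the violation is discovered) are 1995-08-23 and 1995-10-25 respectively; done 1995-10-06, which is between those dates.
Step 4 — must wait 27 days from 1995-10-06 (when the complaint is served), so not before 1995-11-02; done 1995-11-21, after the minimum wait.
Step 5 — counting 12 days from 1995-11-21 (when a hearing date is requested) gives a deadline of 1995-12-03; 1995-11-22 is within that limit.
Step 6 — 20 and 63 days from 1995-11-28 (end of the 6-day response period, which began when the proposed findings are lodged on 1995-11-22) are 1995-12-18 and 1996-01-30 respectively; 1996-01-29 falls inside that range.

None — every step was satisfied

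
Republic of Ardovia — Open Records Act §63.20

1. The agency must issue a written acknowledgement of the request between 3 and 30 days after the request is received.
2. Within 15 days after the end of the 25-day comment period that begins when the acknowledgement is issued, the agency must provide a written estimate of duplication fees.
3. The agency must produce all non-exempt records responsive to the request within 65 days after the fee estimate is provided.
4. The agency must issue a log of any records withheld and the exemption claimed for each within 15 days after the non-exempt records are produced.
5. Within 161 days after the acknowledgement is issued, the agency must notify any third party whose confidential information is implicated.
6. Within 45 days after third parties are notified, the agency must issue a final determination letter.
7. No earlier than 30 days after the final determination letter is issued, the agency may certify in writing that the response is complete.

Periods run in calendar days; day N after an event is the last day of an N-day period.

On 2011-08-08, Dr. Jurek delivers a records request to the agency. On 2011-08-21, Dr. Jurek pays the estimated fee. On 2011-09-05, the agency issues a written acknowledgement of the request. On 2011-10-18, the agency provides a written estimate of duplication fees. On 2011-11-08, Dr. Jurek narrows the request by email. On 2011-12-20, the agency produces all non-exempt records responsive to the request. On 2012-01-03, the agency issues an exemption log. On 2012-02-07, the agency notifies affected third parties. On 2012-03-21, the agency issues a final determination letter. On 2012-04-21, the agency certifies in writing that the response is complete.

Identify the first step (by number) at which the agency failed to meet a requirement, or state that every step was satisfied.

(1) the permitted window runs from 2011-08-08 + 3 = 2011-08-11 to 2011-08-08 + 30 = 2011-09-07; done 2011-09-05 — within the window.
(2) due by 2011-09-30 + 15 days = 2011-10-15; 2011-10-18 misses that deadline by 3 days.
The analysis stops there.

Step 2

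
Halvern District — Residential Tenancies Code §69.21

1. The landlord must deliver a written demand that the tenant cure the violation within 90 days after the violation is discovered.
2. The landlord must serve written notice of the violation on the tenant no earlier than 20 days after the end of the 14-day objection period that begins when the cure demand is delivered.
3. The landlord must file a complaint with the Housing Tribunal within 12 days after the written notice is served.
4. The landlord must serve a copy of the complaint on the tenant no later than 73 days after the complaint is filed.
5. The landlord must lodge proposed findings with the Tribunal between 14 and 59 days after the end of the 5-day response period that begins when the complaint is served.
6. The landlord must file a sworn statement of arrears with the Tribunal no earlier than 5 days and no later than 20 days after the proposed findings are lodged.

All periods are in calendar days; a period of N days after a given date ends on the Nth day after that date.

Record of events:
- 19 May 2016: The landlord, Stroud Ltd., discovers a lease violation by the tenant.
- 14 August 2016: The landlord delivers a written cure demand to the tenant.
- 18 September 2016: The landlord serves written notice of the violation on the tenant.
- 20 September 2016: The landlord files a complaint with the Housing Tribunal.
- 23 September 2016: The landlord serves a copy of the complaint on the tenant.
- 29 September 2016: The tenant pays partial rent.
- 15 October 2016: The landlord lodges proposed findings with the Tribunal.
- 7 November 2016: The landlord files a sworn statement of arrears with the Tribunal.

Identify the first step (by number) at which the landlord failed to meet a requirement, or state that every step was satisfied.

Step 6

(1) due by 19 May 2016 + 90 days = 17 August 2016; 14 August 2016 is within that limit.
(2) permitted from 28 August 2016 + 20 days = 17 September 2016 onward; 18 September 2016 is on or after that date.
(3) due by 18 September 2016 + 12 days = 30 September 2016; 20 September 2016 is within that limit.
(4) due by 20 September 2016 + 73 days = 2 December 2016; done 23 September 2016 — timely.
(5) the permitted window runs from 28 September 2016 + 14 = 12 October 2016 to 28 September 2016 + 59 = 26 November 2016; done 15 October 2016 — within the window.
(6) the permitted window runs from 15 October 2016 + 5 = 20 October 2016 to 15 October 2016 + 20 = 4 November 2016; 7 November 2016 is 3 days past the end of the window.
Later steps need not be reached.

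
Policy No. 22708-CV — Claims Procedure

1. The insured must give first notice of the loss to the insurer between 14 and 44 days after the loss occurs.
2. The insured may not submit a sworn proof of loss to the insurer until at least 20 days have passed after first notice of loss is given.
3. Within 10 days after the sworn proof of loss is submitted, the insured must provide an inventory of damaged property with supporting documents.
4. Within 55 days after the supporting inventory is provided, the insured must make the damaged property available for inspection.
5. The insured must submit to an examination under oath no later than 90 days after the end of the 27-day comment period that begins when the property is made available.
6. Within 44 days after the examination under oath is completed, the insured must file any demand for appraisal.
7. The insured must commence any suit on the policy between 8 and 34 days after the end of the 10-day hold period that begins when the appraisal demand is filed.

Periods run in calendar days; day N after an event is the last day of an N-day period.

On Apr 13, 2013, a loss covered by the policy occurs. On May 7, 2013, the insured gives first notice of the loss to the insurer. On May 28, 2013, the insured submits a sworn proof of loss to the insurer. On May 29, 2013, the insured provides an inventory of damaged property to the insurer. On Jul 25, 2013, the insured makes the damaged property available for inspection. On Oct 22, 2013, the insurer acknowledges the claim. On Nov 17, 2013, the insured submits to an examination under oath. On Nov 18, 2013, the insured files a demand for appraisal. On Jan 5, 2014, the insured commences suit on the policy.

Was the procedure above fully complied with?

No

Step 1 — 14 and 44 days from Apr 13, 2013 (when the loss occurs) are Apr 27, 2013 and May 27, 2013 respectively; done May 7, 2013, which is between those dates.
Step 2 — must wait 20 days from May 7, 2013 (when first notice of loss is given), so not before May 27, 2013; done May 28, 2013, after the minimum wait.
Step 3 — counting 10 days from May 28, 2013 (when the sworn proof of loss is submitted) gives a deadline of Jun 7, 2013; done May 29, 2013 — timely.
Step 4 — counting 55 days from May 29, 2013 (when the supporting inventory is provided) gives a deadline of Jul 23, 2013; done Jul 25, 2013 — 2 days late.
Later steps need not be reached.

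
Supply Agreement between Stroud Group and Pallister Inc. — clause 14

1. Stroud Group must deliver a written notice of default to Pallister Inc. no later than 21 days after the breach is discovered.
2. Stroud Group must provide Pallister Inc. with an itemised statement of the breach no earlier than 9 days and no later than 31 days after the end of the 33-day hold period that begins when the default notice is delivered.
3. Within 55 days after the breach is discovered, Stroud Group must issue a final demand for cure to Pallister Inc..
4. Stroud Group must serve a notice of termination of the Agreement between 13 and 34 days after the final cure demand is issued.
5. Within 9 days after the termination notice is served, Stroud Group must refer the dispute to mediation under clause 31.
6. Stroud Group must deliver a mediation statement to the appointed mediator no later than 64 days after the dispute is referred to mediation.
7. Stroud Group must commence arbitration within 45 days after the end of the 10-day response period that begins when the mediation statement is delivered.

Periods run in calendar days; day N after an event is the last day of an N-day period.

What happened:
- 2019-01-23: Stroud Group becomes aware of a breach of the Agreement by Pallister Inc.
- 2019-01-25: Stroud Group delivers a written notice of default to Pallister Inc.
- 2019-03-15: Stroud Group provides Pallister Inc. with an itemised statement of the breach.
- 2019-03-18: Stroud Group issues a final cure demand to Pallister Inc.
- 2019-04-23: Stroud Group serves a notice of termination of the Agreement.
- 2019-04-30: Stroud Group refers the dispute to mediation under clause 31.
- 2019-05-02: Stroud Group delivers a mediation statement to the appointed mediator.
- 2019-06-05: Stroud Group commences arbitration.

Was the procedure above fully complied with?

No

(1) due by 2019-01-23 + 21 days = 2019-02-13; done 2019-01-25 — timely.
(2) the permitted window runs from 2019-02-27 + 9 = 2019-03-08 to 2019-02-27 + 31 = 2019-03-30; 2019-03-15 falls inside that range.
(3) due by 2019-01-23 + 55 days = 2019-03-19; 2019-03-18 is within that limit.
(4) the permitted window runs from 2019-03-18 + 13 = 2019-03-31 to 2019-03-18 + 34 = 2019-04-21; done 2019-04-23 — 2 days after the window closed.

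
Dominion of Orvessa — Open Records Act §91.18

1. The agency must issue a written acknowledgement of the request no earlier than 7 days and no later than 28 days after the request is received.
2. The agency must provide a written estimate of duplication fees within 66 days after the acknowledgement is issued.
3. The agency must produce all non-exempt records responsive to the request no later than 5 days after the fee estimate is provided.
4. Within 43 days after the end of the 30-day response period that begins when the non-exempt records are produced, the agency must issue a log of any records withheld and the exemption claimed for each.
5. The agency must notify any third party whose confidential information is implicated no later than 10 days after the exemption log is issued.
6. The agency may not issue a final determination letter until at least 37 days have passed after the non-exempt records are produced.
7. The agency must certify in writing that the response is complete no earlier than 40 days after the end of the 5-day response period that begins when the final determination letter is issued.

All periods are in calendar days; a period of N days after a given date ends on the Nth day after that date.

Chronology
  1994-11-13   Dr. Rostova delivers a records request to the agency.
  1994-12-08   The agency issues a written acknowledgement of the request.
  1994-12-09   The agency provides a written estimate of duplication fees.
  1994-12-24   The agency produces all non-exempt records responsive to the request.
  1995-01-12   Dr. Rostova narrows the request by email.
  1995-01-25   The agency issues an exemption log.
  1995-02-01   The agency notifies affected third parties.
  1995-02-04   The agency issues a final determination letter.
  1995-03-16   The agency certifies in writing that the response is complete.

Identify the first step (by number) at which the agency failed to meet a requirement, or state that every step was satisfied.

(1) the permitted window runs from 1994-11-13 + 7 = 1994-11-20 to 1994-11-13 + 28 = 1994-12-11; done 1994-12-08, which is between those dates.
(2) due by 1994-12-08 + 66 days = 1995-02-12; completed 1994-12-09, before the deadline.
(3) due by 1994-12-09 + 5 days = 1994-12-14; done 1994-12-24 — 10 days late.
That is the first point of non-compliance.

Step 3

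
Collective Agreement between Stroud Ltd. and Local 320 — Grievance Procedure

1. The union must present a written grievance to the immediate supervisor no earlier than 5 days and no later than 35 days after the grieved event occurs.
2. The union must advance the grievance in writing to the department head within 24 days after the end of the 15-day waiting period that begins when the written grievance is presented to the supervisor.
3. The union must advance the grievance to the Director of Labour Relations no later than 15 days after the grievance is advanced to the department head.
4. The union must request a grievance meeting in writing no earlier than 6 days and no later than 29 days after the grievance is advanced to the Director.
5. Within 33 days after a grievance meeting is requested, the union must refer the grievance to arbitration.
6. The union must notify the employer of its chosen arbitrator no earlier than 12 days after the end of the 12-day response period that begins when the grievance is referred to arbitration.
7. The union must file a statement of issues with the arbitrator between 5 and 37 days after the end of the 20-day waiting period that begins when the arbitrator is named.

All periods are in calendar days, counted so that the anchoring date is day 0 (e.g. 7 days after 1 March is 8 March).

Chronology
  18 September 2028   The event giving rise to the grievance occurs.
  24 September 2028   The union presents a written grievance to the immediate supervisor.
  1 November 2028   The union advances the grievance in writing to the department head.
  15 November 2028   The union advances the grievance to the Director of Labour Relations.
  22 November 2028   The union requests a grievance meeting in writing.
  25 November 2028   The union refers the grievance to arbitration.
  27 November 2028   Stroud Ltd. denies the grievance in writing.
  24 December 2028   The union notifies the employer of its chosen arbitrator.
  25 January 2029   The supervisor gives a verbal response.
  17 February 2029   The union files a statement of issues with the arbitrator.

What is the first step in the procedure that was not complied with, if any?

Step 1: the window is 5–35 days after 18 September 2028 (when the grieved event occurs), so 23 September 2028 through 23 October 2028; 24 September 2028 falls inside that range.
Step 2: 24 days after 9 October 2028 (end of the 15-day waiting period, which began when the written grievance is presented to the supervisor on 24 September 2028) is 2 November 2028; 1 November 2028 is within that limit.
Step 3: 15 days after 1 November 2028 (when the grievance is advanced to the department head) is 16 November 2028; done 15 November 2028 — timely.
Step 4: the window is 6–29 days after 15 November 2028 (when the grievance is advanced to the Director), so 21 November 2028 through 14 December 2028; done 22 November 2028, which is between those dates.
Step 5: 33 days after 22 November 2028 (when a grievance meeting is requested) is 25 December 2028; completed 25 November 2028, before the deadline.
Step 6: the earliest permitted date is 12 days after 7 December 2028 (end of the 12-day response period, which began when the grievance is referred to arbitration on 25 November 2028), i.e. 19 December 2028; 24 December 2028 is on or after that date.
Step 7: the window is 5–37 days after 13 January 2029 (end of the 20-day waiting period, which began when the arbitrator is named on 24 December 2028), so 18 January 2029 through 19 February 2029; 17 February 2029 falls inside that range.

None — every step was satisfied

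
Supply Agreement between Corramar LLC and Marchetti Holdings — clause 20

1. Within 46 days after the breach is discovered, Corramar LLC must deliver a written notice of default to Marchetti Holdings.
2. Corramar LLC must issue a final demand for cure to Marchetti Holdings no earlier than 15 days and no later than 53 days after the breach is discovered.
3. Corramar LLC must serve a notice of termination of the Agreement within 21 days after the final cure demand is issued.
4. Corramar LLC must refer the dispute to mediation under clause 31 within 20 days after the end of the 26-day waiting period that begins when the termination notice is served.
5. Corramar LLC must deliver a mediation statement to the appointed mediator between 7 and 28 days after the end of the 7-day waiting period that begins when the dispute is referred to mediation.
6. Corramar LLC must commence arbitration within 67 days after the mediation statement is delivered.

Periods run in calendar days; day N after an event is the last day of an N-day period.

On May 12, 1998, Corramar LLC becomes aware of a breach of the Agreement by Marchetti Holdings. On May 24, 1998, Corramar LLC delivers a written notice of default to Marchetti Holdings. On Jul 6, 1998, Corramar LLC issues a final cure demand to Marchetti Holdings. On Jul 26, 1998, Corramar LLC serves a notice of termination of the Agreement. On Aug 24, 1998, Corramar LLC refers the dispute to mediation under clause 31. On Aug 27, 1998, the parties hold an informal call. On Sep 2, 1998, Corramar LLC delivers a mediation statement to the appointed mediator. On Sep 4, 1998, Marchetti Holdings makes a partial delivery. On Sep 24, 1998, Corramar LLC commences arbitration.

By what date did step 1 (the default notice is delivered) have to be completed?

Step 1 runs from May 12, 1998, when the breach is discovered. 46 days after May 12, 1998 is Jun 27, 1998.

Jun 27, 1998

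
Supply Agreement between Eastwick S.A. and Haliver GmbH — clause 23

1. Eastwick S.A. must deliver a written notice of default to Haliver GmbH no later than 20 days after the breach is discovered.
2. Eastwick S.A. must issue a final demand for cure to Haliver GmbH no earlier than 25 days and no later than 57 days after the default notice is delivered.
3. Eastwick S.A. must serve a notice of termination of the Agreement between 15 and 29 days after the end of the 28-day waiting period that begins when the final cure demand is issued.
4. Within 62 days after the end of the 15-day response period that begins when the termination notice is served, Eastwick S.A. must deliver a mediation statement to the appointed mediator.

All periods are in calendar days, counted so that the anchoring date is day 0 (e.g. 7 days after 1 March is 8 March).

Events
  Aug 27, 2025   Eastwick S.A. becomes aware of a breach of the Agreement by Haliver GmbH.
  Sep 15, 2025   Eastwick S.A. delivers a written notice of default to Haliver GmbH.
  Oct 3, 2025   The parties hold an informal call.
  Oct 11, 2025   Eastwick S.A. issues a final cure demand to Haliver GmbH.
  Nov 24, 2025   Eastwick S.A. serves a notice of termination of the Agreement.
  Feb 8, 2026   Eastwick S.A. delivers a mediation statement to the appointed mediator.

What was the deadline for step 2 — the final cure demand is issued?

Nov 11, 2025

Step 2 runs from Sep 15, 2025, when the default notice is delivered. The window is 25–57 days after Sep 15, 2025; it closes on Nov 11, 2025.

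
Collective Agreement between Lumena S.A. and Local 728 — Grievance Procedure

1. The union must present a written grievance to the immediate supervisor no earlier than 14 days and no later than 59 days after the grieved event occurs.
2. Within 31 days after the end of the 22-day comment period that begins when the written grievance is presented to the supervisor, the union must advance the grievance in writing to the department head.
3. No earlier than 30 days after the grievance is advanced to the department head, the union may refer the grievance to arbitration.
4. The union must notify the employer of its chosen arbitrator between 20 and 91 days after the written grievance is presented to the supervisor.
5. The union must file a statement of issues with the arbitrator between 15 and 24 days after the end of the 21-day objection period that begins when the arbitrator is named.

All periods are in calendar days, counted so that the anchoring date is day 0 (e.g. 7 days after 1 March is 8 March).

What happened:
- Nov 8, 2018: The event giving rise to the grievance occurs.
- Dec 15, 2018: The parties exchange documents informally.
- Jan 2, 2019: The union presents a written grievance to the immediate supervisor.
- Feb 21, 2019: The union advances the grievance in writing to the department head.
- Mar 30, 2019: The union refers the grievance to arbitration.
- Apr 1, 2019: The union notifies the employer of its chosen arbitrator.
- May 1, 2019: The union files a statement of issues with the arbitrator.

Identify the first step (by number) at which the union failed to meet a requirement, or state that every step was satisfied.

Step 5

Step 1: the window is 14–59 days after Nov 8, 2018 (when the grieved event occurs), so Nov 22, 2018 through Jan 6, 2019; done Jan 2, 2019, which is between those dates.
Step 2: 31 days after Jan 24, 2019 (end of the 22-day comment period, which began when the written grievance is presented to the supervisor on Jan 2, 2019) is Feb 24, 2019; Feb 21, 2019 is within that limit.
Step 3: the earliest permitted date is 30 days after Feb 21, 2019 (when the grievance is advanced to the department head), i.e. Mar 23, 2019; done Mar 30, 2019, after the minimum wait.
Step 4: the window is 20–91 days after Jan 2, 2019 (when the written grievance is presented to the supervisor), so Jan 22, 2019 through Apr 3, 2019; done Apr 1, 2019, which is between those dates.
Step 5: the window is 15–24 days after Apr 22, 2019 (end of the 21-day objection period, which began when the arbitrator is named on Apr 1, 2019), so May 7, 2019 through May 16, 2019; May 1, 2019 is 6 days too early.
Later steps need not be reached.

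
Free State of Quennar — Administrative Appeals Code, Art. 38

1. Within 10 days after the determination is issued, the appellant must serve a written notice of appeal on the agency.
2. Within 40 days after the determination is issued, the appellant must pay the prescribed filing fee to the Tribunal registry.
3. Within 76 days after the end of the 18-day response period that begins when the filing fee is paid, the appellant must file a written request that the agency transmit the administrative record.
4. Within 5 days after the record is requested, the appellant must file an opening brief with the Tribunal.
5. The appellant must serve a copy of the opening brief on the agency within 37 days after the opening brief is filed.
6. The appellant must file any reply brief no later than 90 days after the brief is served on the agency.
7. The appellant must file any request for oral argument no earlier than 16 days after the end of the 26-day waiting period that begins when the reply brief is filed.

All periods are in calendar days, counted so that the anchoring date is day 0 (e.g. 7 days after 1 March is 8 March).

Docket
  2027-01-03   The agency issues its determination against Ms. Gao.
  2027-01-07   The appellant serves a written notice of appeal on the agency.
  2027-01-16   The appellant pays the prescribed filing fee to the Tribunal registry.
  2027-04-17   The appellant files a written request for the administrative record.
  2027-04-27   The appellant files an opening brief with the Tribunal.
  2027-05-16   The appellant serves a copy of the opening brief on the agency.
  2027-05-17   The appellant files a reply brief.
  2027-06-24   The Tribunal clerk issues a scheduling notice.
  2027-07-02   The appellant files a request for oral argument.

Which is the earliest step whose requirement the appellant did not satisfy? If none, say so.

Step 4

Step 1: 10 days after 2027-01-03 (when the determination is issued) is 2027-01-13; completed 2027-01-07, before the deadline.
Step 2: 40 days after 2027-01-03 (when the determination is issued) is 2027-02-12; done 2027-01-16 — timely.
Step 3: 76 days after 2027-02-03 (end of the 18-day response period, which began when the filing fee is paid on 2027-01-16) is 2027-04-20; 2027-04-17 is within that limit.
Step 4: 5 days after 2027-04-17 (when the record is requested) is 2027-04-22; done 2027-04-27 — 5 days late.
Later steps need not be reached.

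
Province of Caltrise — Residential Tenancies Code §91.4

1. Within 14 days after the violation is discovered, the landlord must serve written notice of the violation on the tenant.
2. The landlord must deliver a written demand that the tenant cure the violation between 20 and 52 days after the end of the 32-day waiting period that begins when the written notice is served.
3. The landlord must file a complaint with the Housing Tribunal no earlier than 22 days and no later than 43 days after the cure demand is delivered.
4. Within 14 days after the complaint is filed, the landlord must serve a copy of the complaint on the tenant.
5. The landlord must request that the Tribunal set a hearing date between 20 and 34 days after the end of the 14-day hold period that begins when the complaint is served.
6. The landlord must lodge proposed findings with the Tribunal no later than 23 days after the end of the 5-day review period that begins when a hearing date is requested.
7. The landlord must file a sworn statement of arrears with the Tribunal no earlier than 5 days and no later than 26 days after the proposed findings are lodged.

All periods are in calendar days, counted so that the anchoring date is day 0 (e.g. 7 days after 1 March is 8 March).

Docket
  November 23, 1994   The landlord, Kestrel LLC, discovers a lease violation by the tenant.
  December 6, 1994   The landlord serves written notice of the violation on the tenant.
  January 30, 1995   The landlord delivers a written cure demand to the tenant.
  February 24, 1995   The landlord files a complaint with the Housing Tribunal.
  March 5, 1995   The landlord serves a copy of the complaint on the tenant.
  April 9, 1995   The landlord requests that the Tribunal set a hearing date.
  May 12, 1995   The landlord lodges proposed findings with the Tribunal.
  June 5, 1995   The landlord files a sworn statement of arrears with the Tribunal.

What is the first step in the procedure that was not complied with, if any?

(1) due by November 23, 1994 + 14 days = December 7, 1994; done December 6, 1994 — timely.
(2) the permitted window runs from January 7, 1995 + 20 = January 27, 1995 to January 7, 1995 + 52 = February 28, 1995; January 30, 1995 falls inside that range.
(3) the permitted window runs from January 30, 1995 + 22 = February 21, 1995 to January 30, 1995 + 43 = March 14, 1995; done February 24, 1995, which is between those dates.
(4) due by February 24, 1995 + 14 days = March 10, 1995; March 5, 1995 is within that limit.
(5) the permitted window runs from March 19, 1995 + 20 = April 8, 1995 to March 19, 1995 + 34 = April 22, 1995; done April 9, 1995, which is between those dates.
(6) due by April 14, 1995 + 23 days = May 7, 1995; not done until May 12, 1995, 5 days after the deadline.
That is the first point of non-compliance.

Step 6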